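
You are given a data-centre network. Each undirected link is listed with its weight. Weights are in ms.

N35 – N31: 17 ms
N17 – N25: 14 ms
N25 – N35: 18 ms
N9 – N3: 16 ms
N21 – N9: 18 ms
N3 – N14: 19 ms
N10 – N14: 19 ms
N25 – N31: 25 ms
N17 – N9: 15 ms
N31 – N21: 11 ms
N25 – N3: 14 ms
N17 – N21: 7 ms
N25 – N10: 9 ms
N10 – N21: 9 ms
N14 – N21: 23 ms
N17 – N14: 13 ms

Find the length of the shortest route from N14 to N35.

Running Dijkstra from N14:
N14: 0
N17: 13  (via N14)
N10: 19  (via N14)
N3: 19  (via N14)
N21: 20  (via N17)
N25: 27  (via N17)
N9: 28  (via N17)
N31: 31  (via N21)
N35: 45  (via N25)
Shortest route: N14 → N17 → N25 → N35 = 45 ms.

45 ms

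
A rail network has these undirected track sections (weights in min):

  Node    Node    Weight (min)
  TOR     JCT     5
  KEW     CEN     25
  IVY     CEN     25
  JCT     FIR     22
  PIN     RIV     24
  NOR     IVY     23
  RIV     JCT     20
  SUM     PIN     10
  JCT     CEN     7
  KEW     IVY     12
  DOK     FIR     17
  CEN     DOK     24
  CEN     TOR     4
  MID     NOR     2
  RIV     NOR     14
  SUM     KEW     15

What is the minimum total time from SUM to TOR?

Settle nodes by increasing distance from SUM:
SUM: 0
PIN: 10  (via SUM)
KEW: 15  (via SUM)
IVY: 27  (via KEW)
RIV: 34  (via PIN)
CEN: 40  (via KEW)
TOR: 44  (via CEN)
Shortest route: SUM → KEW → CEN → TOR = 44 min.

44 min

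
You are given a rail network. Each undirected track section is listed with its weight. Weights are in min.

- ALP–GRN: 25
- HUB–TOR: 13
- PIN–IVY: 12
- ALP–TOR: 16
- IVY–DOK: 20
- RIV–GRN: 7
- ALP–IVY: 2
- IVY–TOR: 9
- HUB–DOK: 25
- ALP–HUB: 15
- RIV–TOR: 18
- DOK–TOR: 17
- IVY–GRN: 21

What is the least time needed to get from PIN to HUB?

Compare a few routes:
PIN - IVY - ALP - TOR - HUB: 12+2+16+13 = 43
PIN - IVY - ALP - HUB: 12+2+15 = 29
PIN - IVY - TOR - HUB: 12+9+13 = 34
The minimum is 29 min via PIN - IVY - ALP - HUB.

29 min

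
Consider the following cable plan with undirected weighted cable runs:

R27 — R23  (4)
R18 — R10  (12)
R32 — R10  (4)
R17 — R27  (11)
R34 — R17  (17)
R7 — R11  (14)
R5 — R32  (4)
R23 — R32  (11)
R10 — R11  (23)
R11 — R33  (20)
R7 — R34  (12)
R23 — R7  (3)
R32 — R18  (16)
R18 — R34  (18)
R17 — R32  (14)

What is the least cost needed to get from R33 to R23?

Shortest distances from R33:
R33: 0
R11: 20  (via R33)
R7: 34  (via R11)
R23: 37  (via R7)
Shortest route: R33–R11–R7–R23 = 37.

37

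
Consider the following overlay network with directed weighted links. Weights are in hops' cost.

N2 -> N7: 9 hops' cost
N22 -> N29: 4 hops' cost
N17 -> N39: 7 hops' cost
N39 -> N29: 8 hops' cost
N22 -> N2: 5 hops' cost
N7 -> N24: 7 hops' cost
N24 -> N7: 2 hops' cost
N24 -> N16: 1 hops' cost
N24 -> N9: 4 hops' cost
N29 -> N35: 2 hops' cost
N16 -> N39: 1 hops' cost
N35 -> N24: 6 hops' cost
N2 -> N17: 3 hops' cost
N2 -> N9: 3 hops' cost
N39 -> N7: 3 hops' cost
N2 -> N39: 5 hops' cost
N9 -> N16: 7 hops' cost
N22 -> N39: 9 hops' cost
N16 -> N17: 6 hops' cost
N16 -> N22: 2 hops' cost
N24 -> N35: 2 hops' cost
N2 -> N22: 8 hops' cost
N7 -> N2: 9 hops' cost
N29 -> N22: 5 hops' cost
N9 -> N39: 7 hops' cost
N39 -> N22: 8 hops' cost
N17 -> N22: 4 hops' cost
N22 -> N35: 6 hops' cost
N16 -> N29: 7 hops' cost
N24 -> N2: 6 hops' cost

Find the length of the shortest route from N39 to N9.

14 hops' cost

Shortest distances from N39:
N39: 0
N7: 3  (via N39)
N22: 8  (via N39)
N29: 8  (via N39)
N24: 10  (via N7)
N35: 10  (via N29)
N16: 11  (via N24)
N2: 12  (via N7)
N9: 14  (via N24)
Shortest route: N39 → N7 → N24 → N9 = 14 hops' cost.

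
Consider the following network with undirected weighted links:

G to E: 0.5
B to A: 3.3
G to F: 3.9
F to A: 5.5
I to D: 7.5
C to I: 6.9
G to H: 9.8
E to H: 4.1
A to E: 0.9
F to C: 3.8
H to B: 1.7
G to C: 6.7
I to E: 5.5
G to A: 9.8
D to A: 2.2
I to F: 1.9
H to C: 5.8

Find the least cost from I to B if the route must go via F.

10.5

Shortest I→F: I–F = 1.9
Best F to B: F–G–E–A–B costing 8.6
Total via F: 1.9 + 8.6 = 10.5.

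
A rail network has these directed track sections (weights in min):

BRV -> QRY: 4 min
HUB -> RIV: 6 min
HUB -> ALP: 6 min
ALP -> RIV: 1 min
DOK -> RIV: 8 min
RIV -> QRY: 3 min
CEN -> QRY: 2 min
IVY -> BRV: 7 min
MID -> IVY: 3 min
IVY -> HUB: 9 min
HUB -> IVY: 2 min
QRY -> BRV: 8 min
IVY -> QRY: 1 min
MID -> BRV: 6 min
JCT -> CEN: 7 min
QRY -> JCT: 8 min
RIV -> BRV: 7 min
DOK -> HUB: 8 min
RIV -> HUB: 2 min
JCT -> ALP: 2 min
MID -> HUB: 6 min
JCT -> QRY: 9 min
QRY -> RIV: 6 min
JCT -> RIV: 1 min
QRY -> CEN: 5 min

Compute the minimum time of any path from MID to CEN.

9 min

Candidate routes:
MID → HUB → IVY → QRY → CEN: 6+2+1+5 = 14
MID → IVY → QRY → CEN: 3+1+5 = 9
MID → BRV → QRY → CEN: 6+4+5 = 15
MID → IVY → QRY → JCT → CEN: 3+1+8+7 = 19
Cheapest is MID → IVY → QRY → CEN at 9 min.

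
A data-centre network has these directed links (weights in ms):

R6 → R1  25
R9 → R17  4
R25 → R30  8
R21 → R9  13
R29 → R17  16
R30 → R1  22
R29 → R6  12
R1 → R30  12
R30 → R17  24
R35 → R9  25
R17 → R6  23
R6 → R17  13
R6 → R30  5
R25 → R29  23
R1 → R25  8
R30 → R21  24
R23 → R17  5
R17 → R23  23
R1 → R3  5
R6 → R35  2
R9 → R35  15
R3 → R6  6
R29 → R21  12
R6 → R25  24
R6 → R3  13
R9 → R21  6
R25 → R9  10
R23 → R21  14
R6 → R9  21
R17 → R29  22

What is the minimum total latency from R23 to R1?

Running Dijkstra from R23:
R23: 0
R17: 5  (via R23)
R21: 14  (via R23)
R9: 27  (via R21)
R29: 27  (via R17)
R6: 28  (via R17)
R35: 30  (via R6)
R30: 33  (via R6)
R3: 41  (via R6)
R25: 52  (via R6)
R1: 53  (via R6)
Shortest route: R23–R17–R6–R1 = 53 ms.

53 ms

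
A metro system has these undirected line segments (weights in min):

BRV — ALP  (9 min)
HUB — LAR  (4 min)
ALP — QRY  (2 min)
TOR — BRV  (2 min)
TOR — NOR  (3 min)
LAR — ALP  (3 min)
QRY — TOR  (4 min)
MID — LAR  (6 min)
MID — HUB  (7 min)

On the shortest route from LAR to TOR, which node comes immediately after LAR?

ALP

Enumerating some paths:
LAR–ALP–QRY–TOR: 3+2+4 = 9
LAR–ALP–BRV–TOR: 3+9+2 = 14
The minimum is 9 min via LAR–ALP–QRY–TOR.
So from LAR the first move is to ALP.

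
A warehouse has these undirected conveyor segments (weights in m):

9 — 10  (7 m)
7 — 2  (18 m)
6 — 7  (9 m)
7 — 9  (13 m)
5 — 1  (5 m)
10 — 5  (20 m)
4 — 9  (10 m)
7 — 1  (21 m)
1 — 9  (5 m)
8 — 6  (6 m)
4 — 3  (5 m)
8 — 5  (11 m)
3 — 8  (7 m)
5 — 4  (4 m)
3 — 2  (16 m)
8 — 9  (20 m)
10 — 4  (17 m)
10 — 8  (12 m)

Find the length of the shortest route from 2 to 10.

Enumerating some paths:
2–3–8–10: 16+7+12 = 35
2–7–9–10: 18+13+7 = 38
The minimum is 35 m via 2–3–8–10.

35 m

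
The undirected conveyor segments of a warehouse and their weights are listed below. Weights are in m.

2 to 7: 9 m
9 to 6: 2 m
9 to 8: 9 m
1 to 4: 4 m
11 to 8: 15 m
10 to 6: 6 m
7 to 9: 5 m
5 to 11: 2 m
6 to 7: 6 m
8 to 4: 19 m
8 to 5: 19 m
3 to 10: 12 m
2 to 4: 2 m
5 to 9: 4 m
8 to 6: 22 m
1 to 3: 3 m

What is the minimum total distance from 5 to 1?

24 m

Settle nodes by increasing distance from 5:
5: 0
11: 2  (via 5)
9: 4  (via 5)
6: 6  (via 9)
7: 9  (via 9)
10: 12  (via 6)
8: 13  (via 9)
2: 18  (via 7)
4: 20  (via 2)
1: 24  (via 4)
Shortest route: 5 → 9 → 7 → 2 → 4 → 1 = 24 m.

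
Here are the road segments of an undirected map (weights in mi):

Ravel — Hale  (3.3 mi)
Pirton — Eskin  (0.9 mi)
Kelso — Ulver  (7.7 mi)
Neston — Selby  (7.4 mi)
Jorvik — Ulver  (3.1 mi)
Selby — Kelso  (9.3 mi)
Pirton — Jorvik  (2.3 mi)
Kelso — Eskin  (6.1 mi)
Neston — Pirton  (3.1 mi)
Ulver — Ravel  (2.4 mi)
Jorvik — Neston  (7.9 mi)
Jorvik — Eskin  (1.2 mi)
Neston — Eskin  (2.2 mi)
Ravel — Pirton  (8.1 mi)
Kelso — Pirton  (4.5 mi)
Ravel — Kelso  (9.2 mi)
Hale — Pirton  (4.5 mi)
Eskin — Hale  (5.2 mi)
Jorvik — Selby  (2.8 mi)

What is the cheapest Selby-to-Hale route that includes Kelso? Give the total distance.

18.3 mi

Shortest Selby→Kelso: Selby–Kelso = 9.3
Shortest Kelso→Hale: Kelso–Pirton–Hale = 9
Total via Kelso: 9.3 + 9 = 18.3 mi.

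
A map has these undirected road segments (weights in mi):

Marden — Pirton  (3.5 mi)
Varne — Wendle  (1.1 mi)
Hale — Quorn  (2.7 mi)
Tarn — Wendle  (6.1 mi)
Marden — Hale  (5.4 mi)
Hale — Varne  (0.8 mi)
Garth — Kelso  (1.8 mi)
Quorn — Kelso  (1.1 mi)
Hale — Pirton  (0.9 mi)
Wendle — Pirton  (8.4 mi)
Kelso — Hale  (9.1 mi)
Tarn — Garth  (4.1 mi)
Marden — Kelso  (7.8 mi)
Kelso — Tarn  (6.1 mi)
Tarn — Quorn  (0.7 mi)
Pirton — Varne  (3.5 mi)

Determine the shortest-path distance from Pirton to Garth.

Candidate routes:
Pirton–Hale–Quorn–Kelso–Garth: 0.9+2.7+1.1+1.8 = 6.5
Pirton–Hale–Kelso–Garth: 0.9+9.1+1.8 = 11.8
Pirton–Hale–Quorn–Tarn–Garth: 0.9+2.7+0.7+4.1 = 8.4
Pirton–Varne–Hale–Quorn–Kelso–Garth: 3.5+0.8+2.7+1.1+1.8 = 9.9
Cheapest is Pirton–Hale–Quorn–Kelso–Garth at 6.5 mi.

6.5 mi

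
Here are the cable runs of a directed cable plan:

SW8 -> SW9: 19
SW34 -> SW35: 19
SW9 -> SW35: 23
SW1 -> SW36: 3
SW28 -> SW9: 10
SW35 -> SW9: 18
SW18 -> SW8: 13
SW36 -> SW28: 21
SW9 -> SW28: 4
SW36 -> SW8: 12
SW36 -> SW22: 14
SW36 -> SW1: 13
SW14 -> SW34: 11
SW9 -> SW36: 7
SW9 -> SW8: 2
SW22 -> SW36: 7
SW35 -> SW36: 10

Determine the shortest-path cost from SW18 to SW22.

Shortest distances from SW18:
SW18: 0
SW8: 13  (via SW18)
SW9: 32  (via SW8)
SW28: 36  (via SW9)
SW36: 39  (via SW9)
SW1: 52  (via SW36)
SW22: 53  (via SW36)
Shortest route: SW18–SW8–SW9–SW36–SW22 = 53.

53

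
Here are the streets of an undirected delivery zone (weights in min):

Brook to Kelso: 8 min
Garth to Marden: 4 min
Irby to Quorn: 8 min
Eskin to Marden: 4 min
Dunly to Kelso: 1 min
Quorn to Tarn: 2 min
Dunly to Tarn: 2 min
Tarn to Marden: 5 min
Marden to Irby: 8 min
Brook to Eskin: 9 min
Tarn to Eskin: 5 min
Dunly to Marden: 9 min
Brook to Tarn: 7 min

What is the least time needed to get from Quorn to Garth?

11 min

Shortest distances from Quorn:
Quorn: 0
Tarn: 2  (via Quorn)
Dunly: 4  (via Tarn)
Kelso: 5  (via Dunly)
Eskin: 7  (via Tarn)
Marden: 7  (via Tarn)
Irby: 8  (via Quorn)
Brook: 9  (via Tarn)
Garth: 11  (via Marden)
Shortest route: Quorn → Tarn → Marden → Garth = 11 min.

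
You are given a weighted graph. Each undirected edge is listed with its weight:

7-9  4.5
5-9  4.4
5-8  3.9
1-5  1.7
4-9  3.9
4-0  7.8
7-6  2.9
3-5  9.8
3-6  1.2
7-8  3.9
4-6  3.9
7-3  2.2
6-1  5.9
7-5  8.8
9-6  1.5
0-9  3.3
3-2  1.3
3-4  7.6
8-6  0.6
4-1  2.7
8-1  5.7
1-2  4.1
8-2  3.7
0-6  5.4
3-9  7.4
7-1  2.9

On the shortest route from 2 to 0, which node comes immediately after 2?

3

Candidate routes:
2 - 3 - 6 - 0: 1.3+1.2+5.4 = 7.9
2 - 8 - 6 - 9 - 0: 3.7+0.6+1.5+3.3 = 9.1
2 - 8 - 6 - 0: 3.7+0.6+5.4 = 9.7
2 - 3 - 6 - 9 - 0: 1.3+1.2+1.5+3.3 = 7.3
Cheapest is 2 - 3 - 6 - 9 - 0 at 7.3.
So from 2 the first move is to 3.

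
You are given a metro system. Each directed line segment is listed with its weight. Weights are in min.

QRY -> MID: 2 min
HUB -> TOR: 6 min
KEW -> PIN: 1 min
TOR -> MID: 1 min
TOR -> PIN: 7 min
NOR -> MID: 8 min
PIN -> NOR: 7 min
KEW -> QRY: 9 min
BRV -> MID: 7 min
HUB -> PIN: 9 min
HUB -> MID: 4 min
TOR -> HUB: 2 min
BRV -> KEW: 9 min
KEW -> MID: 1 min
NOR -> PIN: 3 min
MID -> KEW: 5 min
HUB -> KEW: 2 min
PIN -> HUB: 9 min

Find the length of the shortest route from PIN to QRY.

20 min

Compare a few routes:
PIN - HUB - KEW - QRY: 9+2+9 = 20
PIN - HUB - MID - KEW - QRY: 9+4+5+9 = 27
Cheapest is PIN - HUB - KEW - QRY at 20 min.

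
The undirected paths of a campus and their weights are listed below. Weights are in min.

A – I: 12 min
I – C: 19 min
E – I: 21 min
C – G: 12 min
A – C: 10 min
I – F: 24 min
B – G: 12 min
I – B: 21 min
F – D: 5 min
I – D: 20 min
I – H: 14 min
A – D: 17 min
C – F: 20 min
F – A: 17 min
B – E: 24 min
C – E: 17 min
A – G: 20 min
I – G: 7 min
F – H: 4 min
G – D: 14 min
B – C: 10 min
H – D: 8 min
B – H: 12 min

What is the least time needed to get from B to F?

Enumerating some paths:
B–C–F: 10+20 = 30
B–H–F: 12+4 = 16
B–G–D–F: 12+14+5 = 31
B–H–D–F: 12+8+5 = 25
The minimum is 16 min via B–H–F.

16 min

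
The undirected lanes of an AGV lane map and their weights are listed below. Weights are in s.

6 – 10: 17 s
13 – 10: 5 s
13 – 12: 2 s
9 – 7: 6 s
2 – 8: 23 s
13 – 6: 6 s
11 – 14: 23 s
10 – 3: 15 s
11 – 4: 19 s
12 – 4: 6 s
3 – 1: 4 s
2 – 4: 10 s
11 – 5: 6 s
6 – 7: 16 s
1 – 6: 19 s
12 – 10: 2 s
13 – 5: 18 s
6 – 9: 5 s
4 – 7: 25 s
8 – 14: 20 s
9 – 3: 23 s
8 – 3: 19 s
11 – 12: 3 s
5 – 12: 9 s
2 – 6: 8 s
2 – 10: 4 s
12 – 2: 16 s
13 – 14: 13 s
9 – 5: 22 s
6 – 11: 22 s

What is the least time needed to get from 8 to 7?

Settle nodes by increasing distance from 8:
8: 0
3: 19  (via 8)
14: 20  (via 8)
1: 23  (via 3)
2: 23  (via 8)
10: 27  (via 2)
12: 29  (via 10)
6: 31  (via 2)
13: 31  (via 12)
11: 32  (via 12)
4: 33  (via 2)
9: 36  (via 6)
5: 38  (via 12)
7: 42  (via 9)
Shortest route: 8 → 2 → 6 → 9 → 7 = 42 s.

42 s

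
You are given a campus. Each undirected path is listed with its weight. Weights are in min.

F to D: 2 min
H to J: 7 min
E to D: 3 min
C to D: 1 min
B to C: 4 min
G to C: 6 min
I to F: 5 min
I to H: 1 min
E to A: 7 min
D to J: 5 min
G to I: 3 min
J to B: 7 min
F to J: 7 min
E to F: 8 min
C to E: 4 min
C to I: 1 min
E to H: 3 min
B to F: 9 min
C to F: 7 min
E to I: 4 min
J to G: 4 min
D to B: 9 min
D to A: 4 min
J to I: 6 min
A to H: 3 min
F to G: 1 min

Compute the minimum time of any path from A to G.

Running Dijkstra from A:
A: 0
H: 3  (via A)
D: 4  (via A)
I: 4  (via H)
C: 5  (via D)
E: 6  (via H)
F: 6  (via D)
G: 7  (via I)
Shortest route: A–H–I–G = 7 min.

7 min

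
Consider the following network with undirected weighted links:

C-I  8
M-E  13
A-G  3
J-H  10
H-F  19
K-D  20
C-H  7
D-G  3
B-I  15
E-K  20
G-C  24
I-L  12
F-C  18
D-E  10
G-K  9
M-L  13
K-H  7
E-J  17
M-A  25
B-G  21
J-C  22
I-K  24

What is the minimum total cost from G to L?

Running Dijkstra from G:
G: 0
A: 3  (via G)
D: 3  (via G)
K: 9  (via G)
E: 13  (via D)
H: 16  (via K)
B: 21  (via G)
C: 23  (via H)
J: 26  (via H)
M: 26  (via E)
I: 31  (via C)
F: 35  (via H)
L: 39  (via M)
Shortest route: G → D → E → M → L = 39.

39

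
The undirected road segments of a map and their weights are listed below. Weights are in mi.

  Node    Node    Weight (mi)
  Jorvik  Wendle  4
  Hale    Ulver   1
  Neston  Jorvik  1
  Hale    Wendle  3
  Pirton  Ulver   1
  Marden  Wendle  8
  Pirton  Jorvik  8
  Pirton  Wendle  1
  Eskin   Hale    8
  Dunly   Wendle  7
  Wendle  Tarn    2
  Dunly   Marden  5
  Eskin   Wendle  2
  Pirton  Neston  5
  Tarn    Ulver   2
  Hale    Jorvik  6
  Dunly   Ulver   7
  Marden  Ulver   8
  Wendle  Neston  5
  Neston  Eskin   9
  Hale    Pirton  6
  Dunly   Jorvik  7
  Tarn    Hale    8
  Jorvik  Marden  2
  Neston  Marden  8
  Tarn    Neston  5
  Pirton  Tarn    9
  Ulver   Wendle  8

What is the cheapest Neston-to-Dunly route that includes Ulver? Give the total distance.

13 mi

Best Neston to Ulver: Neston–Pirton–Ulver costing 6
Best Ulver to Dunly: Ulver–Dunly costing 7
Total via Ulver: 6 + 7 = 13 mi.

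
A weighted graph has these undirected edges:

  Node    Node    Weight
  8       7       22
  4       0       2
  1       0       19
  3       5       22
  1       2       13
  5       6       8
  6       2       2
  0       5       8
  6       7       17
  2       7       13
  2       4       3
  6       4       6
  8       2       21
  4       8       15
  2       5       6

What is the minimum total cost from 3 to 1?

Compare a few routes:
3 - 5 - 2 - 1: 22+6+13 = 41
3 - 5 - 6 - 2 - 1: 22+8+2+13 = 45
Cheapest is 3 - 5 - 2 - 1 at 41.

41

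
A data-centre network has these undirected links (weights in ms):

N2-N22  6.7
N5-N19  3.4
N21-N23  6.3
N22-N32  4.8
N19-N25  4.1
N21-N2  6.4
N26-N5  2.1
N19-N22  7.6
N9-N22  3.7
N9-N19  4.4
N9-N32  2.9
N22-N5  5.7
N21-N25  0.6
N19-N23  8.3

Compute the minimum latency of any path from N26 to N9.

Candidate routes:
N26 → N5 → N19 → N9: 2.1+3.4+4.4 = 9.9
N26 → N5 → N22 → N32 → N9: 2.1+5.7+4.8+2.9 = 15.5
N26 → N5 → N22 → N9: 2.1+5.7+3.7 = 11.5
N26 → N5 → N19 → N22 → N9: 2.1+3.4+7.6+3.7 = 16.8
The minimum is 9.9 ms via N26 → N5 → N19 → N9.

9.9 ms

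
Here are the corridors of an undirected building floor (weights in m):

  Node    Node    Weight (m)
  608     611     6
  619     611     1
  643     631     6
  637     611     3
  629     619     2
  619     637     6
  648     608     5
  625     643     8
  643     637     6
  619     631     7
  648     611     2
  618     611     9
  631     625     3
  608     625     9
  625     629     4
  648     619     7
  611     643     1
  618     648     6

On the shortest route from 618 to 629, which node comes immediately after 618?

Candidate routes:
618–611–619–629: 9+1+2 = 12
618–648–611–637–619–629: 6+2+3+6+2 = 19
618–648–611–619–629: 6+2+1+2 = 11
618–648–619–629: 6+7+2 = 15
Cheapest is 618–648–611–619–629 at 11 m.
So from 618 the first move is to 648.

648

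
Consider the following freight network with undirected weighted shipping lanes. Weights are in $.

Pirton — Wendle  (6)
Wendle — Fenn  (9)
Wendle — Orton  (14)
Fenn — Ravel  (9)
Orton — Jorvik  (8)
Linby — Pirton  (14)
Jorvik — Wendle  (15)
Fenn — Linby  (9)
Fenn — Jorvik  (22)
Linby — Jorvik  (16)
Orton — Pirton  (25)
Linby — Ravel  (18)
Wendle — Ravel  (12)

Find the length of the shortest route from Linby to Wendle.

Shortest distances from Linby:
Linby: 0
Fenn: 9  (via Linby)
Pirton: 14  (via Linby)
Jorvik: 16  (via Linby)
Wendle: 18  (via Fenn)
Shortest route: Linby–Fenn–Wendle = $18.

$18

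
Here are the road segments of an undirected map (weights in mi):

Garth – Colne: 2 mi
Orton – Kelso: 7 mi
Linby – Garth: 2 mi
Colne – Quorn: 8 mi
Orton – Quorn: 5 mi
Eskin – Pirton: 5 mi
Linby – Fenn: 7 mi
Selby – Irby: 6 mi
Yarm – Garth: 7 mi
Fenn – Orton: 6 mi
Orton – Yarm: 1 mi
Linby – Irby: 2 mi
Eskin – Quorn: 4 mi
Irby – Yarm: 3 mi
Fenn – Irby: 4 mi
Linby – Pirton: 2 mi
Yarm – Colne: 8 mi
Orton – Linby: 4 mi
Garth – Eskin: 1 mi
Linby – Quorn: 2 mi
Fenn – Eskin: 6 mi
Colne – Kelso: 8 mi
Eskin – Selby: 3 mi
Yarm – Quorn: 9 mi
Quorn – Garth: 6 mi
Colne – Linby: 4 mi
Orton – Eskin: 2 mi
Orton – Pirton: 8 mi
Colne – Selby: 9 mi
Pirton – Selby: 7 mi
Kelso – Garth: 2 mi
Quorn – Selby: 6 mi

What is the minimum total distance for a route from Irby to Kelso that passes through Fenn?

13 mi

Shortest Irby→Fenn: Irby → Fenn = 4
Best Fenn to Kelso: Fenn → Eskin → Garth → Kelso costing 9
Total via Fenn: 4 + 9 = 13 mi.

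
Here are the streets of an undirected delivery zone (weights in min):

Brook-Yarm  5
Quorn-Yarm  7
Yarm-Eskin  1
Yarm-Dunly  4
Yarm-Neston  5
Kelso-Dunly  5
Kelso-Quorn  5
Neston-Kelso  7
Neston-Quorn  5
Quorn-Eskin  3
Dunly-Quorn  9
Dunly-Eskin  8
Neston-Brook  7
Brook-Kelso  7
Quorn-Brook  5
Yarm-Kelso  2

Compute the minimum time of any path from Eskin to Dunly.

Enumerating some paths:
Eskin → Yarm → Dunly: 1+4 = 5
Eskin → Yarm → Kelso → Dunly: 1+2+5 = 8
Eskin → Dunly: 8 = 8
The minimum is 5 min via Eskin → Yarm → Dunly.

5 min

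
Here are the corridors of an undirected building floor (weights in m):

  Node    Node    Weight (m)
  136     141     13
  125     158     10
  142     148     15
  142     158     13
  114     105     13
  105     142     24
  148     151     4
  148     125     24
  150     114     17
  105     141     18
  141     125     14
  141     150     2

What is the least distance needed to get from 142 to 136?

Compare a few routes:
142–148–125–141–136: 15+24+14+13 = 66
142–105–114–150–141–136: 24+13+17+2+13 = 69
142–158–125–141–136: 13+10+14+13 = 50
142–105–141–136: 24+18+13 = 55
Cheapest is 142–158–125–141–136 at 50 m.

50 m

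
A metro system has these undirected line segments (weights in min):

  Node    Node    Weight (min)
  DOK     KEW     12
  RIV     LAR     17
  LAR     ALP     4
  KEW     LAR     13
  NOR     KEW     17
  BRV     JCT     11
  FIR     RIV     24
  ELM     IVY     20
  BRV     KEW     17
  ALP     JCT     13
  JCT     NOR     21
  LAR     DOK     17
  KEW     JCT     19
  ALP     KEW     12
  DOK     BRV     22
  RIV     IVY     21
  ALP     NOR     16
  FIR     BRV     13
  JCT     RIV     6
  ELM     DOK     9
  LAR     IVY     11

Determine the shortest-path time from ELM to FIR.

44 min

Candidate routes:
ELM–DOK–BRV–FIR: 9+22+13 = 44
ELM–DOK–KEW–JCT–BRV–FIR: 9+12+19+11+13 = 64
ELM–DOK–KEW–BRV–FIR: 9+12+17+13 = 51
Cheapest is ELM–DOK–BRV–FIR at 44 min.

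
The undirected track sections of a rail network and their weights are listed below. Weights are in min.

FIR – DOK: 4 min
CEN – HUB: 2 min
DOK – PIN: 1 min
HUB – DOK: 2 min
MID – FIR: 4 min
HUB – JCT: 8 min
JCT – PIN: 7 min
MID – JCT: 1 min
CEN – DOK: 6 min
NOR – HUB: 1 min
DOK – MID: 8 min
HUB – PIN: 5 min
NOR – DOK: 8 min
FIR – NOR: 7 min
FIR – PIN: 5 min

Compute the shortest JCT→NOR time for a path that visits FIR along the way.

Shortest JCT→FIR: JCT–MID–FIR = 5
Best FIR to NOR: FIR–NOR costing 7
Total via FIR: 5 + 7 = 12 min.

12 min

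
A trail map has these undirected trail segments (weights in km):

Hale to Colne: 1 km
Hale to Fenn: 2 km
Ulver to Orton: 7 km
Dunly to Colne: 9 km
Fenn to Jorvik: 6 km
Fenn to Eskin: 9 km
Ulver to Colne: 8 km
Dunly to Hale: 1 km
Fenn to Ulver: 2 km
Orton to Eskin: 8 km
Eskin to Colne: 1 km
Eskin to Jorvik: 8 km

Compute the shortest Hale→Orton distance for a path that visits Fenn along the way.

Best Hale to Fenn: Hale–Fenn costing 2
Best Fenn to Orton: Fenn–Ulver–Orton costing 9
Total via Fenn: 2 + 9 = 11 km.

11 km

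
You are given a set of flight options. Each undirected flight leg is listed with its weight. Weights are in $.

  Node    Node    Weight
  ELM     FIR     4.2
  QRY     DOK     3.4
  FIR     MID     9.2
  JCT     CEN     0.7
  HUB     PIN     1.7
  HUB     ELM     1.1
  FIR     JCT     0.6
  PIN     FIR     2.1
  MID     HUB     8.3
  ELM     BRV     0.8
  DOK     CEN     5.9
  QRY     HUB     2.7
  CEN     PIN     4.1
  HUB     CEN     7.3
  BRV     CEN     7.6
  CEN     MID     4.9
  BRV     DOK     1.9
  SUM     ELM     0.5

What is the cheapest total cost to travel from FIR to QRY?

Running Dijkstra from FIR:
FIR: 0
JCT: 0.6  (via FIR)
CEN: 1.3  (via JCT)
PIN: 2.1  (via FIR)
HUB: 3.8  (via PIN)
ELM: 4.2  (via FIR)
SUM: 4.7  (via ELM)
BRV: 5  (via ELM)
MID: 6.2  (via CEN)
QRY: 6.5  (via HUB)
Shortest route: FIR → PIN → HUB → QRY = $6.5.

$6.5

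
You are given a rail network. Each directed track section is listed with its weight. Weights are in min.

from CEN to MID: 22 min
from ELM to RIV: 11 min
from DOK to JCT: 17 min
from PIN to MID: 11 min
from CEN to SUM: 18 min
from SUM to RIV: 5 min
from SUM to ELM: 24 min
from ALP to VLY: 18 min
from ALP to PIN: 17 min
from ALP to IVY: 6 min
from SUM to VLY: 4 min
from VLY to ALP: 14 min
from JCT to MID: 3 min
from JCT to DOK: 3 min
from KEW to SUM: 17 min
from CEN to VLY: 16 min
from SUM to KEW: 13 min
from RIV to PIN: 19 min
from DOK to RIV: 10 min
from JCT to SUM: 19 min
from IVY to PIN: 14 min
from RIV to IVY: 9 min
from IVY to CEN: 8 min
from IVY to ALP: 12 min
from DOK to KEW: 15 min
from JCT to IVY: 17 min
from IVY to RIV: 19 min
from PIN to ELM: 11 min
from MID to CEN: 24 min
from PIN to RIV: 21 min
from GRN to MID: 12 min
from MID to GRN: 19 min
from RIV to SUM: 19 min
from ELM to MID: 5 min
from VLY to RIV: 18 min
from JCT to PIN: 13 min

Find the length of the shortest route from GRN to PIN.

Enumerating some paths:
GRN–MID–CEN–SUM–RIV–PIN: 12+24+18+5+19 = 78
GRN–MID–CEN–VLY–ALP–PIN: 12+24+16+14+17 = 83
GRN–MID–CEN–SUM–RIV–IVY–PIN: 12+24+18+5+9+14 = 82
GRN–MID–CEN–VLY–ALP–IVY–PIN: 12+24+16+14+6+14 = 86
The minimum is 78 min via GRN–MID–CEN–SUM–RIV–PIN.

78 min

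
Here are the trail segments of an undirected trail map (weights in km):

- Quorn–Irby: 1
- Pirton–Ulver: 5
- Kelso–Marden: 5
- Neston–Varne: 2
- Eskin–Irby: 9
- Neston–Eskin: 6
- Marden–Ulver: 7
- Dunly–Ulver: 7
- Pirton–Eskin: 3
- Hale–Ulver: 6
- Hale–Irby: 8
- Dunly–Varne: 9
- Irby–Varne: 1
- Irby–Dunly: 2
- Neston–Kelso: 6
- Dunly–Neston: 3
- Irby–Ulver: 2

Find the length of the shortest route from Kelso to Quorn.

Shortest distances from Kelso:
Kelso: 0
Marden: 5  (via Kelso)
Neston: 6  (via Kelso)
Varne: 8  (via Neston)
Dunly: 9  (via Neston)
Irby: 9  (via Varne)
Quorn: 10  (via Irby)
Shortest route: Kelso–Neston–Varne–Irby–Quorn = 10 km.

10 km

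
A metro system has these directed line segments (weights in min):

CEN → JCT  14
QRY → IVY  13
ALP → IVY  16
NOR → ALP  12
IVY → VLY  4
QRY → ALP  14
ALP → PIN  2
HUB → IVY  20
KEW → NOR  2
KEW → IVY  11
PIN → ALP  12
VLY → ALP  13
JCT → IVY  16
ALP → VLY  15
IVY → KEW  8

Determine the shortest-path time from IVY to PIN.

19 min

Candidate routes:
IVY → KEW → NOR → ALP → PIN: 8+2+12+2 = 24
IVY → VLY → ALP → PIN: 4+13+2 = 19
Cheapest is IVY → VLY → ALP → PIN at 19 min.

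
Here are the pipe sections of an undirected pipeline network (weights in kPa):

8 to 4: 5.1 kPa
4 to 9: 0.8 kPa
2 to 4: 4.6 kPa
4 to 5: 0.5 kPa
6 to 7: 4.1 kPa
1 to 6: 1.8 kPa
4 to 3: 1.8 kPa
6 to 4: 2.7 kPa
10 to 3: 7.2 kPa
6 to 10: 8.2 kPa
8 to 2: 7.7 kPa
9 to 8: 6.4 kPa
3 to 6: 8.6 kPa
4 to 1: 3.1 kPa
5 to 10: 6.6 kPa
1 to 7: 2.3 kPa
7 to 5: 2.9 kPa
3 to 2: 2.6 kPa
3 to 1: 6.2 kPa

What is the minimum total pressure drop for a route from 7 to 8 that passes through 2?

Best 7 to 2: 7 → 5 → 4 → 3 → 2 costing 7.8
Shortest 2→8: 2 → 8 = 7.7
Total via 2: 7.8 + 7.7 = 15.5 kPa.

15.5 kPa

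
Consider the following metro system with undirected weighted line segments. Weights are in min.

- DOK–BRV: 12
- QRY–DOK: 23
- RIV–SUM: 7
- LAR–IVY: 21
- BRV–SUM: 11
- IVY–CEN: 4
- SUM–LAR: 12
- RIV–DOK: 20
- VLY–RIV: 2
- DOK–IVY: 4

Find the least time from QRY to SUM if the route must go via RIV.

Shortest QRY→RIV: QRY → DOK → RIV = 43
Best RIV to SUM: RIV → SUM costing 7
Total via RIV: 43 + 7 = 50 min.

50 min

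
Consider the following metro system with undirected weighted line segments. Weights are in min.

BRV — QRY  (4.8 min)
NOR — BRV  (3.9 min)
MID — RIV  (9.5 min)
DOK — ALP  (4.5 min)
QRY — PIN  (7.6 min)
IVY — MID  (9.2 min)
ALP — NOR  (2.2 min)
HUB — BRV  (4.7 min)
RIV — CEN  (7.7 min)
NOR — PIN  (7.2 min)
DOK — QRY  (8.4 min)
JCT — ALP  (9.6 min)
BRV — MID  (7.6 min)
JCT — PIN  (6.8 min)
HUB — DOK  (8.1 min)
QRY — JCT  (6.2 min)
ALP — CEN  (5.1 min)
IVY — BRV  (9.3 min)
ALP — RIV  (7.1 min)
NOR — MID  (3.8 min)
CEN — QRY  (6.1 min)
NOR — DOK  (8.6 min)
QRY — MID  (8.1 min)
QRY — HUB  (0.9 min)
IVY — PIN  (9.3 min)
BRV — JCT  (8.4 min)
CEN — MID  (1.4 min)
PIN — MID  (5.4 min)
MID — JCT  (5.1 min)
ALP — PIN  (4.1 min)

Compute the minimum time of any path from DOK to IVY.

17.9 min

Enumerating some paths:
DOK → ALP → NOR → MID → IVY: 4.5+2.2+3.8+9.2 = 19.7
DOK → ALP → PIN → IVY: 4.5+4.1+9.3 = 17.9
The minimum is 17.9 min via DOK → ALP → PIN → IVY.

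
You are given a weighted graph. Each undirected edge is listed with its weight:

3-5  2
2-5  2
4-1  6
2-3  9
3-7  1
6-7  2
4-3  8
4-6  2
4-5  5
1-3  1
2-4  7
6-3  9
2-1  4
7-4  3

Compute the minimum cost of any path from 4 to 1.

5

Compare a few routes:
4 → 6 → 7 → 3 → 1: 2+2+1+1 = 6
4 → 7 → 3 → 1: 3+1+1 = 5
4 → 1: 6 = 6
Cheapest is 4 → 7 → 3 → 1 at 5.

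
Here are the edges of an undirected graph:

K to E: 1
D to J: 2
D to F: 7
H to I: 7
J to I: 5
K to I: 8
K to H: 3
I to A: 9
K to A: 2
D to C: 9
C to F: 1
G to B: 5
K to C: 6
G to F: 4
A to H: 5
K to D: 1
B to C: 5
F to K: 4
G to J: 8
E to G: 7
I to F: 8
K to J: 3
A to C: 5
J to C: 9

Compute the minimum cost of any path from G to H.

11

Shortest distances from G:
G: 0
F: 4  (via G)
B: 5  (via G)
C: 5  (via F)
E: 7  (via G)
J: 8  (via G)
K: 8  (via F)
D: 9  (via K)
A: 10  (via C)
H: 11  (via K)
Shortest route: G → F → K → H = 11.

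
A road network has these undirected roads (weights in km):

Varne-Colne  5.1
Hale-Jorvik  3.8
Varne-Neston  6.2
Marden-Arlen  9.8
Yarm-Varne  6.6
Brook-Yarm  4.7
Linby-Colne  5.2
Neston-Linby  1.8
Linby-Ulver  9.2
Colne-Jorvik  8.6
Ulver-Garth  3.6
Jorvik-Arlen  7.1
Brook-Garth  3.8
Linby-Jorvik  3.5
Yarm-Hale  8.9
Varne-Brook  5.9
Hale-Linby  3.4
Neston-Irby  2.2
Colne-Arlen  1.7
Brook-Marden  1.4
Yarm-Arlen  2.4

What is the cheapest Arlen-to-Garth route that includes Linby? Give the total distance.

19.7 km

Best Arlen to Linby: Arlen → Colne → Linby costing 6.9
Best Linby to Garth: Linby → Ulver → Garth costing 12.8
Total via Linby: 6.9 + 12.8 = 19.7 km.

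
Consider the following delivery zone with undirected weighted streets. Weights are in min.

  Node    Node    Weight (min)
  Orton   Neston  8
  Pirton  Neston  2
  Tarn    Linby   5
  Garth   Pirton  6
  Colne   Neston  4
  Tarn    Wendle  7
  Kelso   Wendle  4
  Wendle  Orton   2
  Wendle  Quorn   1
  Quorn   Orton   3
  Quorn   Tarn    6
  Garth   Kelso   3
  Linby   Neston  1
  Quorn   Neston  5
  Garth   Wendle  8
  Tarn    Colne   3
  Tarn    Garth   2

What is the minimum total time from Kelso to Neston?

10 min

Running Dijkstra from Kelso:
Kelso: 0
Garth: 3  (via Kelso)
Wendle: 4  (via Kelso)
Quorn: 5  (via Wendle)
Tarn: 5  (via Garth)
Orton: 6  (via Wendle)
Colne: 8  (via Tarn)
Pirton: 9  (via Garth)
Neston: 10  (via Quorn)
Shortest route: Kelso → Wendle → Quorn → Neston = 10 min.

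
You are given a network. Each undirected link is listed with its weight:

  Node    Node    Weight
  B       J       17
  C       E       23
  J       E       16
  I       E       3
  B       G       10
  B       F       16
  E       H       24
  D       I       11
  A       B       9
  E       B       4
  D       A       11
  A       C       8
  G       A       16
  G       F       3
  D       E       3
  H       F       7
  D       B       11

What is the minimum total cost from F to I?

Compare a few routes:
F–G–B–E–I: 3+10+4+3 = 20
F–G–B–E–D–I: 3+10+4+3+11 = 31
F–G–B–D–E–I: 3+10+11+3+3 = 30
F–B–E–I: 16+4+3 = 23
Cheapest is F–G–B–E–I at 20.

20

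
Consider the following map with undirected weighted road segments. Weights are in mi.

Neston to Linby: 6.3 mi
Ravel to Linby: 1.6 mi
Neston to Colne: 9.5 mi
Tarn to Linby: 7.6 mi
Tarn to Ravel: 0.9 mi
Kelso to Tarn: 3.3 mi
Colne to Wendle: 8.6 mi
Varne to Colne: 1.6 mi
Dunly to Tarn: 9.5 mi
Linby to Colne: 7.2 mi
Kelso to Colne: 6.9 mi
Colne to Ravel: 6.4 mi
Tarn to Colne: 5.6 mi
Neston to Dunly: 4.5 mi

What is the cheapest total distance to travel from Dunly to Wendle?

22.6 mi

Settle nodes by increasing distance from Dunly:
Dunly: 0
Neston: 4.5  (via Dunly)
Tarn: 9.5  (via Dunly)
Ravel: 10.4  (via Tarn)
Linby: 10.8  (via Neston)
Kelso: 12.8  (via Tarn)
Colne: 14  (via Neston)
Varne: 15.6  (via Colne)
Wendle: 22.6  (via Colne)
Shortest route: Dunly–Neston–Colne–Wendle = 22.6 mi.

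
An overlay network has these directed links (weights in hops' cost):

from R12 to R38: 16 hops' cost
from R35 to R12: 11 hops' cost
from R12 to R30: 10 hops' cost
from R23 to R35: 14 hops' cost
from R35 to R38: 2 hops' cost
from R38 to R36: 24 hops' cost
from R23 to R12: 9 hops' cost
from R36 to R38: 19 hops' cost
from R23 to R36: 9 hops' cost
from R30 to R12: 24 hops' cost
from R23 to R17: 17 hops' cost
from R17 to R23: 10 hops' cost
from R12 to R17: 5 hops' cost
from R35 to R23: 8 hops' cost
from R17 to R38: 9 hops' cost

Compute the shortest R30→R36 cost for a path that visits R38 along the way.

Shortest R30→R38: R30–R12–R17–R38 = 38
Shortest R38→R36: R38–R36 = 24
Total via R38: 38 + 24 = 62 hops' cost.

62 hops' cost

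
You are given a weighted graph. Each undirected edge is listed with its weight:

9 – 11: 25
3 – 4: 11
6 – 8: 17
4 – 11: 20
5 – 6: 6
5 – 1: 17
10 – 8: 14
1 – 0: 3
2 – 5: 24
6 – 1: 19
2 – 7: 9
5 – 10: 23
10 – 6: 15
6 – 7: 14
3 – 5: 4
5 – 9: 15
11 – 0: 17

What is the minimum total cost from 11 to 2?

59

Candidate routes:
11–9–5–2: 25+15+24 = 64
11–0–1–6–7–2: 17+3+19+14+9 = 62
11–0–1–5–2: 17+3+17+24 = 61
11–4–3–5–2: 20+11+4+24 = 59
Cheapest is 11–4–3–5–2 at 59.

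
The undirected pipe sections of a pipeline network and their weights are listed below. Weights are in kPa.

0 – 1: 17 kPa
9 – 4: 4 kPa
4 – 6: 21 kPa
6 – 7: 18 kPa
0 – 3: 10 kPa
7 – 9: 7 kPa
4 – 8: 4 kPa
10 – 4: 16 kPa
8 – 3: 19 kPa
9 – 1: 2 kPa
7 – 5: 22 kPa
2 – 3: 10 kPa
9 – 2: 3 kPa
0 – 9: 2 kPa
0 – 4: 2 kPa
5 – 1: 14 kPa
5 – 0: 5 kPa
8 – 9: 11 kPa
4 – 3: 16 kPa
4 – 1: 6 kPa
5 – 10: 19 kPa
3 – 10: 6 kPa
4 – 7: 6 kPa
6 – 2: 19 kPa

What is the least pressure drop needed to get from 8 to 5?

Shortest distances from 8:
8: 0
4: 4  (via 8)
0: 6  (via 4)
9: 8  (via 4)
1: 10  (via 4)
7: 10  (via 4)
2: 11  (via 9)
5: 11  (via 0)
Shortest route: 8 → 4 → 0 → 5 = 11 kPa.

11 kPa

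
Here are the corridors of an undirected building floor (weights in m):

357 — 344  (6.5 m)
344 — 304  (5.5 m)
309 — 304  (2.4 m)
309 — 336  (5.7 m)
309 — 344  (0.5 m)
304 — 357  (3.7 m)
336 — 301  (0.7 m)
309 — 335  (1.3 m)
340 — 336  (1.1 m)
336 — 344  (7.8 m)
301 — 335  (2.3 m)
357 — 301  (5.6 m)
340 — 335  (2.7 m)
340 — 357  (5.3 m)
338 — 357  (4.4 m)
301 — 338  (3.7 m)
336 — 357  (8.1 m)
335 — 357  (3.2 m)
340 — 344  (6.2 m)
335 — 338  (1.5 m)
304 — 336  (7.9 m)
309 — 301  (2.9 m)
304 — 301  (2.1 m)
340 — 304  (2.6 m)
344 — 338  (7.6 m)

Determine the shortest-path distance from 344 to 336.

Shortest distances from 344:
344: 0
309: 0.5  (via 344)
335: 1.8  (via 309)
304: 2.9  (via 309)
338: 3.3  (via 335)
301: 3.4  (via 309)
336: 4.1  (via 301)
Shortest route: 344 → 309 → 301 → 336 = 4.1 m.

4.1 m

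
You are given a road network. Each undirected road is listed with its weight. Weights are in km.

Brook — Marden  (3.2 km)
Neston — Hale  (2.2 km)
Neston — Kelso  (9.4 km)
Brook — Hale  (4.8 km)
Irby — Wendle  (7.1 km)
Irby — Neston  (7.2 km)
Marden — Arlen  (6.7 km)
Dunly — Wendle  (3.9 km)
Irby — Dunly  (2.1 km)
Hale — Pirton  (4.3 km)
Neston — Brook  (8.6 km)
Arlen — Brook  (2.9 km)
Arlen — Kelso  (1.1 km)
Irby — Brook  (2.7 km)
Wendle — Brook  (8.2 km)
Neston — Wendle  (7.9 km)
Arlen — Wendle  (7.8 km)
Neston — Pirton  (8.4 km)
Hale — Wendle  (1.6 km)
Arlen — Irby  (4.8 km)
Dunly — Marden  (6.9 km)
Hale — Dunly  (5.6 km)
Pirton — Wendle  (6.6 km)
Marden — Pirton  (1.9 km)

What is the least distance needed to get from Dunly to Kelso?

Shortest distances from Dunly:
Dunly: 0
Irby: 2.1  (via Dunly)
Wendle: 3.9  (via Dunly)
Brook: 4.8  (via Irby)
Hale: 5.5  (via Wendle)
Arlen: 6.9  (via Irby)
Marden: 6.9  (via Dunly)
Neston: 7.7  (via Hale)
Kelso: 8  (via Arlen)
Shortest route: Dunly → Irby → Arlen → Kelso = 8 km.

8 km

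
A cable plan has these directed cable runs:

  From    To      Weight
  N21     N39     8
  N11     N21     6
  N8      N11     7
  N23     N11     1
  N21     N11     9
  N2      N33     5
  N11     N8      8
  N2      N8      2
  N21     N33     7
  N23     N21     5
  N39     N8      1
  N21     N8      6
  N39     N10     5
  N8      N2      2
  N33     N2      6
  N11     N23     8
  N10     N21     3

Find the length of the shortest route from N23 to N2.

Running Dijkstra from N23:
N23: 0
N11: 1  (via N23)
N21: 5  (via N23)
N8: 9  (via N11)
N2: 11  (via N8)
Shortest route: N23–N11–N8–N2 = 11.

11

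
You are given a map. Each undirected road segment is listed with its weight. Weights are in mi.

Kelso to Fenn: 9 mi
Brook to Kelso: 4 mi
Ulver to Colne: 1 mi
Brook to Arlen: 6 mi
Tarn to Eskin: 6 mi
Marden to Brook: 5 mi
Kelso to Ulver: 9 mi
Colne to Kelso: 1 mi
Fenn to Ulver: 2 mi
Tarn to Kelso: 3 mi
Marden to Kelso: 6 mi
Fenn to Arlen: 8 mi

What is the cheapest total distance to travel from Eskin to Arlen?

Candidate routes:
Eskin–Tarn–Kelso–Brook–Arlen: 6+3+4+6 = 19
Eskin–Tarn–Kelso–Fenn–Arlen: 6+3+9+8 = 26
Eskin–Tarn–Kelso–Colne–Ulver–Fenn–Arlen: 6+3+1+1+2+8 = 21
Eskin–Tarn–Kelso–Marden–Brook–Arlen: 6+3+6+5+6 = 26
The minimum is 19 mi via Eskin–Tarn–Kelso–Brook–Arlen.

19 mi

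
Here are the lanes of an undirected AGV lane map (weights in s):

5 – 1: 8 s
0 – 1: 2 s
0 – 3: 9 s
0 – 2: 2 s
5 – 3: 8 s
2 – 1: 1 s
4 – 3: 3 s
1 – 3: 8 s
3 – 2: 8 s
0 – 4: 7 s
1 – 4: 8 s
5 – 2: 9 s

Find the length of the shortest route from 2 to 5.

Running Dijkstra from 2:
2: 0
1: 1  (via 2)
0: 2  (via 2)
3: 8  (via 2)
4: 9  (via 1)
5: 9  (via 2)
Shortest route: 2–5 = 9 s.

9 s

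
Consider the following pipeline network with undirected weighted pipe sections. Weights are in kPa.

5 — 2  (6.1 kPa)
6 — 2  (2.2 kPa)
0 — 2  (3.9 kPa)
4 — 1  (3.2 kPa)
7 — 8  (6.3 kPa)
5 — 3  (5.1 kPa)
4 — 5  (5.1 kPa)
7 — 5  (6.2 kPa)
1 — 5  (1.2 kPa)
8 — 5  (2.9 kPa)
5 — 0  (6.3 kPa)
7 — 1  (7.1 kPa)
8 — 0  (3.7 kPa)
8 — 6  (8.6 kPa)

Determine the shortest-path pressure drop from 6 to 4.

12.7 kPa

Compare a few routes:
6–2–5–4: 2.2+6.1+5.1 = 13.4
6–2–5–1–4: 2.2+6.1+1.2+3.2 = 12.7
6–8–5–1–4: 8.6+2.9+1.2+3.2 = 15.9
The minimum is 12.7 kPa via 6–2–5–1–4.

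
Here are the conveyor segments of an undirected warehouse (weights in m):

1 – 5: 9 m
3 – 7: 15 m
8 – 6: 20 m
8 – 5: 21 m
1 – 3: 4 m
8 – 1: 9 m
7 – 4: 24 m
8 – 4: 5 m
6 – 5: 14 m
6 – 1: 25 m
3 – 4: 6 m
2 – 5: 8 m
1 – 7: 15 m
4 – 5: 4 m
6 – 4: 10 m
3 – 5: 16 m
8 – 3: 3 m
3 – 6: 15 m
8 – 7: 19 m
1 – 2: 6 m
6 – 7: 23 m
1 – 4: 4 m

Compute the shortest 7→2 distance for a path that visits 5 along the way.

31 m

Shortest 7→5: 7 → 1 → 4 → 5 = 23
Shortest 5→2: 5 → 2 = 8
Total via 5: 23 + 8 = 31 m.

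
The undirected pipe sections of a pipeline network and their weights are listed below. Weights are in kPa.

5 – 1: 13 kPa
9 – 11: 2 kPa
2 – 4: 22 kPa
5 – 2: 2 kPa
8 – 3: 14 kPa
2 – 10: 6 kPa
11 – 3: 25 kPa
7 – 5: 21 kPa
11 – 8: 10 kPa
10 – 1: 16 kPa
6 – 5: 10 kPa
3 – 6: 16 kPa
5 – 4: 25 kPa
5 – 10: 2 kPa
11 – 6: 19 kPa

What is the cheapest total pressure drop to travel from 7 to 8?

Settle nodes by increasing distance from 7:
7: 0
5: 21  (via 7)
2: 23  (via 5)
10: 23  (via 5)
6: 31  (via 5)
1: 34  (via 5)
4: 45  (via 2)
3: 47  (via 6)
11: 50  (via 6)
9: 52  (via 11)
8: 60  (via 11)
Shortest route: 7 → 5 → 6 → 11 → 8 = 60 kPa.

60 kPa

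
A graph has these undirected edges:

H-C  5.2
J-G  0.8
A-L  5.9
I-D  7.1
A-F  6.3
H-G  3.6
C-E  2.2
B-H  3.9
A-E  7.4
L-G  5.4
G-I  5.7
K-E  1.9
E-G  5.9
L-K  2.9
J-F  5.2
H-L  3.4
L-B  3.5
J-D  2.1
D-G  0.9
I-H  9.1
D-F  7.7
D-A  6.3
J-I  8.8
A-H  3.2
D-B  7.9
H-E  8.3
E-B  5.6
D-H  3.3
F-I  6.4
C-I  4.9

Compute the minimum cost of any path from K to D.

Settle nodes by increasing distance from K:
K: 0
E: 1.9  (via K)
L: 2.9  (via K)
C: 4.1  (via E)
H: 6.3  (via L)
B: 6.4  (via L)
G: 7.8  (via E)
J: 8.6  (via G)
D: 8.7  (via G)
Shortest route: K → E → G → D = 8.7.

8.7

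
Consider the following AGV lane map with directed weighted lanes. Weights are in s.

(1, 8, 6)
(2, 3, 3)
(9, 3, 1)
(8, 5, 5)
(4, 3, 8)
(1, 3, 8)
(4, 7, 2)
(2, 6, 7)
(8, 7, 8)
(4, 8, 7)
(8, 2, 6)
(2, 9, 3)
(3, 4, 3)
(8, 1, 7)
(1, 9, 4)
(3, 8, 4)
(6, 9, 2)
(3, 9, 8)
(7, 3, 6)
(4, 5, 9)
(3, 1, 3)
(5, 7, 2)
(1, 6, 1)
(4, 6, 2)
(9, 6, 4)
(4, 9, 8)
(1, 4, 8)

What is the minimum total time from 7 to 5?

15 s

Compare a few routes:
7–3–8–5: 6+4+5 = 15
7–3–4–5: 6+3+9 = 18
7–3–1–8–5: 6+3+6+5 = 20
7–3–4–8–5: 6+3+7+5 = 21
Cheapest is 7–3–8–5 at 15 s.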